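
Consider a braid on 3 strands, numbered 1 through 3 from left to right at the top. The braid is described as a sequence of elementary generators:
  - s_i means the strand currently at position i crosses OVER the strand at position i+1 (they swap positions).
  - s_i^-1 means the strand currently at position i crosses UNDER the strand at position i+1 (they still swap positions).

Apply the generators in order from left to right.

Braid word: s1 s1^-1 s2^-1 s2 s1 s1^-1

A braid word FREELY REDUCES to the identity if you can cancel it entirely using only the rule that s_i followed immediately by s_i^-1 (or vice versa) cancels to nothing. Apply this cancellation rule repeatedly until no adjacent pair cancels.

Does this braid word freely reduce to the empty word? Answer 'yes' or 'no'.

Answer: yes

Derivation:
Gen 1 (s1): push. Stack: [s1]
Gen 2 (s1^-1): cancels prior s1. Stack: []
Gen 3 (s2^-1): push. Stack: [s2^-1]
Gen 4 (s2): cancels prior s2^-1. Stack: []
Gen 5 (s1): push. Stack: [s1]
Gen 6 (s1^-1): cancels prior s1. Stack: []
Reduced word: (empty)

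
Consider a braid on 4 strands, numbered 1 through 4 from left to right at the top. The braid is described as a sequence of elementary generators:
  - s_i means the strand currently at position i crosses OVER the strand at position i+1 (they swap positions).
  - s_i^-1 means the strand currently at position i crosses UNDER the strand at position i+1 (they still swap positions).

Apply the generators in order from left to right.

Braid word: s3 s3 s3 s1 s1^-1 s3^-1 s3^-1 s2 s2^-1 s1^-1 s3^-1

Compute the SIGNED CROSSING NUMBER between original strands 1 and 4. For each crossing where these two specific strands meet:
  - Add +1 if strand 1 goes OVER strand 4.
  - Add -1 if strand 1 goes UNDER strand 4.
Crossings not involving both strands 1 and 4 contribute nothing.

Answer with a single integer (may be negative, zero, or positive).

Gen 1: crossing 3x4. Both 1&4? no. Sum: 0
Gen 2: crossing 4x3. Both 1&4? no. Sum: 0
Gen 3: crossing 3x4. Both 1&4? no. Sum: 0
Gen 4: crossing 1x2. Both 1&4? no. Sum: 0
Gen 5: crossing 2x1. Both 1&4? no. Sum: 0
Gen 6: crossing 4x3. Both 1&4? no. Sum: 0
Gen 7: crossing 3x4. Both 1&4? no. Sum: 0
Gen 8: crossing 2x4. Both 1&4? no. Sum: 0
Gen 9: crossing 4x2. Both 1&4? no. Sum: 0
Gen 10: crossing 1x2. Both 1&4? no. Sum: 0
Gen 11: crossing 4x3. Both 1&4? no. Sum: 0

Answer: 0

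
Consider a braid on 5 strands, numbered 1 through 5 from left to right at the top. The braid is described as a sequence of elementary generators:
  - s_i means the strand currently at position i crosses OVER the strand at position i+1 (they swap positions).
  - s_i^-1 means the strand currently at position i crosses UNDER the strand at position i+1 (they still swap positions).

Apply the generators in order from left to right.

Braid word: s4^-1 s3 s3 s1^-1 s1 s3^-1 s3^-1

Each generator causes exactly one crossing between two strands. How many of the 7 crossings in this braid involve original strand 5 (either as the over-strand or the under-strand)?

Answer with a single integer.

Answer: 5

Derivation:
Gen 1: crossing 4x5. Involves strand 5? yes. Count so far: 1
Gen 2: crossing 3x5. Involves strand 5? yes. Count so far: 2
Gen 3: crossing 5x3. Involves strand 5? yes. Count so far: 3
Gen 4: crossing 1x2. Involves strand 5? no. Count so far: 3
Gen 5: crossing 2x1. Involves strand 5? no. Count so far: 3
Gen 6: crossing 3x5. Involves strand 5? yes. Count so far: 4
Gen 7: crossing 5x3. Involves strand 5? yes. Count so far: 5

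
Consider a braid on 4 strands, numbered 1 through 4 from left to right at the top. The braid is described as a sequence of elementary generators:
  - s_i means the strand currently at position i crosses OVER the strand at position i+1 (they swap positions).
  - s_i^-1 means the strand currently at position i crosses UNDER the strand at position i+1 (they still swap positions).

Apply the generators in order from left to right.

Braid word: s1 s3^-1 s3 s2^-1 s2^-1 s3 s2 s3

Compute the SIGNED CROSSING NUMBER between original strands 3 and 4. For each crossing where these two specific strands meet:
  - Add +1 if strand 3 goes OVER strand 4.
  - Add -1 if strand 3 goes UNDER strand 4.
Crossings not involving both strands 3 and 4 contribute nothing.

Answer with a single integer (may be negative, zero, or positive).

Gen 1: crossing 1x2. Both 3&4? no. Sum: 0
Gen 2: 3 under 4. Both 3&4? yes. Contrib: -1. Sum: -1
Gen 3: 4 over 3. Both 3&4? yes. Contrib: -1. Sum: -2
Gen 4: crossing 1x3. Both 3&4? no. Sum: -2
Gen 5: crossing 3x1. Both 3&4? no. Sum: -2
Gen 6: 3 over 4. Both 3&4? yes. Contrib: +1. Sum: -1
Gen 7: crossing 1x4. Both 3&4? no. Sum: -1
Gen 8: crossing 1x3. Both 3&4? no. Sum: -1

Answer: -1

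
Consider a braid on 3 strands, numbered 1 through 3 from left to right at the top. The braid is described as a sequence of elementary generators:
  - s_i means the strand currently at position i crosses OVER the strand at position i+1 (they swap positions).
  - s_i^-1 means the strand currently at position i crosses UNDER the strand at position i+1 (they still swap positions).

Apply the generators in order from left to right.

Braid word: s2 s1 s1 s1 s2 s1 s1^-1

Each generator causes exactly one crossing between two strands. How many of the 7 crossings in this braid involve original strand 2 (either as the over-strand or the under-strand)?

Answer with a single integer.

Gen 1: crossing 2x3. Involves strand 2? yes. Count so far: 1
Gen 2: crossing 1x3. Involves strand 2? no. Count so far: 1
Gen 3: crossing 3x1. Involves strand 2? no. Count so far: 1
Gen 4: crossing 1x3. Involves strand 2? no. Count so far: 1
Gen 5: crossing 1x2. Involves strand 2? yes. Count so far: 2
Gen 6: crossing 3x2. Involves strand 2? yes. Count so far: 3
Gen 7: crossing 2x3. Involves strand 2? yes. Count so far: 4

Answer: 4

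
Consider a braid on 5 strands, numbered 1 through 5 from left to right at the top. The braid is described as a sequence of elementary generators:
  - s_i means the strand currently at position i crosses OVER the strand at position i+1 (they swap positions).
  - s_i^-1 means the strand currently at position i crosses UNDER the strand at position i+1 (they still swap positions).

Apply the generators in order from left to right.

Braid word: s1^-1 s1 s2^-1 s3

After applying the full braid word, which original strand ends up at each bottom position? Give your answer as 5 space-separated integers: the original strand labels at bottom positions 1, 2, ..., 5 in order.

Gen 1 (s1^-1): strand 1 crosses under strand 2. Perm now: [2 1 3 4 5]
Gen 2 (s1): strand 2 crosses over strand 1. Perm now: [1 2 3 4 5]
Gen 3 (s2^-1): strand 2 crosses under strand 3. Perm now: [1 3 2 4 5]
Gen 4 (s3): strand 2 crosses over strand 4. Perm now: [1 3 4 2 5]

Answer: 1 3 4 2 5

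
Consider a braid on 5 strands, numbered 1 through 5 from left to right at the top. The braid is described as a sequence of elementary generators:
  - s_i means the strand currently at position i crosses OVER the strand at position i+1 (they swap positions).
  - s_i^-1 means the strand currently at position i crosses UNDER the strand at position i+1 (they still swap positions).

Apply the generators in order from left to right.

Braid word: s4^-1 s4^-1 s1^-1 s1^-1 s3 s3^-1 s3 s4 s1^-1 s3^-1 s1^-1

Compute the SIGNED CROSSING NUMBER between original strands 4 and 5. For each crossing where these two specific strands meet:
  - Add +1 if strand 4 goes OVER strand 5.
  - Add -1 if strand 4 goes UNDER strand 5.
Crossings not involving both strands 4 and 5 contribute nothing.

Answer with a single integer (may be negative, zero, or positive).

Gen 1: 4 under 5. Both 4&5? yes. Contrib: -1. Sum: -1
Gen 2: 5 under 4. Both 4&5? yes. Contrib: +1. Sum: 0
Gen 3: crossing 1x2. Both 4&5? no. Sum: 0
Gen 4: crossing 2x1. Both 4&5? no. Sum: 0
Gen 5: crossing 3x4. Both 4&5? no. Sum: 0
Gen 6: crossing 4x3. Both 4&5? no. Sum: 0
Gen 7: crossing 3x4. Both 4&5? no. Sum: 0
Gen 8: crossing 3x5. Both 4&5? no. Sum: 0
Gen 9: crossing 1x2. Both 4&5? no. Sum: 0
Gen 10: 4 under 5. Both 4&5? yes. Contrib: -1. Sum: -1
Gen 11: crossing 2x1. Both 4&5? no. Sum: -1

Answer: -1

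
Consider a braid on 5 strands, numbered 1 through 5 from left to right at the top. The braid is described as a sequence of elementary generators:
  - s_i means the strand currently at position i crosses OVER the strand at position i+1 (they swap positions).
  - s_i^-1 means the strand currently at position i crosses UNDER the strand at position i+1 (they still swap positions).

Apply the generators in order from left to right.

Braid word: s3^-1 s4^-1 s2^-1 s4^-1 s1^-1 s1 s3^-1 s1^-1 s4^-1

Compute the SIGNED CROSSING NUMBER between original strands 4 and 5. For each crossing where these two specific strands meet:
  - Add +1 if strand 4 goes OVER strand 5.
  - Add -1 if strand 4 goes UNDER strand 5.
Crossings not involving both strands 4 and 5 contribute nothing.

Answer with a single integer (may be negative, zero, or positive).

Gen 1: crossing 3x4. Both 4&5? no. Sum: 0
Gen 2: crossing 3x5. Both 4&5? no. Sum: 0
Gen 3: crossing 2x4. Both 4&5? no. Sum: 0
Gen 4: crossing 5x3. Both 4&5? no. Sum: 0
Gen 5: crossing 1x4. Both 4&5? no. Sum: 0
Gen 6: crossing 4x1. Both 4&5? no. Sum: 0
Gen 7: crossing 2x3. Both 4&5? no. Sum: 0
Gen 8: crossing 1x4. Both 4&5? no. Sum: 0
Gen 9: crossing 2x5. Both 4&5? no. Sum: 0

Answer: 0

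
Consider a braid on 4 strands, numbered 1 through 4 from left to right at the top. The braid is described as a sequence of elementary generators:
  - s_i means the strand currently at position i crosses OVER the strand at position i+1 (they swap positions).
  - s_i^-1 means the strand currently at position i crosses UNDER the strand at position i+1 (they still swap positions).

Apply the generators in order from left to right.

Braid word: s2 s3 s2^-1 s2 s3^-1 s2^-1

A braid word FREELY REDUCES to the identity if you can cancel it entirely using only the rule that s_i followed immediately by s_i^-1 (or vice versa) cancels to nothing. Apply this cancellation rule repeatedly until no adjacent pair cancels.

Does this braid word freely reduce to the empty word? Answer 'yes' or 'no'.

Answer: yes

Derivation:
Gen 1 (s2): push. Stack: [s2]
Gen 2 (s3): push. Stack: [s2 s3]
Gen 3 (s2^-1): push. Stack: [s2 s3 s2^-1]
Gen 4 (s2): cancels prior s2^-1. Stack: [s2 s3]
Gen 5 (s3^-1): cancels prior s3. Stack: [s2]
Gen 6 (s2^-1): cancels prior s2. Stack: []
Reduced word: (empty)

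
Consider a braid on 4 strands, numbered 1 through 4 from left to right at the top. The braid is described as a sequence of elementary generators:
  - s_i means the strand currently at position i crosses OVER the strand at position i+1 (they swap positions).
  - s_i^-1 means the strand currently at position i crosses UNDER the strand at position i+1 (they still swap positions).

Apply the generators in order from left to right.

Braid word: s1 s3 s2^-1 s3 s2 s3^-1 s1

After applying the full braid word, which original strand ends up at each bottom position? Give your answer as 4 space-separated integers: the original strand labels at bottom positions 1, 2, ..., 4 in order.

Answer: 3 2 1 4

Derivation:
Gen 1 (s1): strand 1 crosses over strand 2. Perm now: [2 1 3 4]
Gen 2 (s3): strand 3 crosses over strand 4. Perm now: [2 1 4 3]
Gen 3 (s2^-1): strand 1 crosses under strand 4. Perm now: [2 4 1 3]
Gen 4 (s3): strand 1 crosses over strand 3. Perm now: [2 4 3 1]
Gen 5 (s2): strand 4 crosses over strand 3. Perm now: [2 3 4 1]
Gen 6 (s3^-1): strand 4 crosses under strand 1. Perm now: [2 3 1 4]
Gen 7 (s1): strand 2 crosses over strand 3. Perm now: [3 2 1 4]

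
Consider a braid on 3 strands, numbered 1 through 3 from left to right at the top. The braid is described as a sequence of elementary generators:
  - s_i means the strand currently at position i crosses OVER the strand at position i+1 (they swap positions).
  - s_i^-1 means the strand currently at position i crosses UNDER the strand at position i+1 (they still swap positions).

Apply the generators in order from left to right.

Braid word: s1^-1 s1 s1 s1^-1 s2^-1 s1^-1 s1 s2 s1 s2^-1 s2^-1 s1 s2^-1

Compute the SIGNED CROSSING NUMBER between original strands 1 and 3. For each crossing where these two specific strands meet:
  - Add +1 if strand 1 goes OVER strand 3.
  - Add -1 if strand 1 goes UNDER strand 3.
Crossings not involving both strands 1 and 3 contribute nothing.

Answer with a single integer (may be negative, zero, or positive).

Gen 1: crossing 1x2. Both 1&3? no. Sum: 0
Gen 2: crossing 2x1. Both 1&3? no. Sum: 0
Gen 3: crossing 1x2. Both 1&3? no. Sum: 0
Gen 4: crossing 2x1. Both 1&3? no. Sum: 0
Gen 5: crossing 2x3. Both 1&3? no. Sum: 0
Gen 6: 1 under 3. Both 1&3? yes. Contrib: -1. Sum: -1
Gen 7: 3 over 1. Both 1&3? yes. Contrib: -1. Sum: -2
Gen 8: crossing 3x2. Both 1&3? no. Sum: -2
Gen 9: crossing 1x2. Both 1&3? no. Sum: -2
Gen 10: 1 under 3. Both 1&3? yes. Contrib: -1. Sum: -3
Gen 11: 3 under 1. Both 1&3? yes. Contrib: +1. Sum: -2
Gen 12: crossing 2x1. Both 1&3? no. Sum: -2
Gen 13: crossing 2x3. Both 1&3? no. Sum: -2

Answer: -2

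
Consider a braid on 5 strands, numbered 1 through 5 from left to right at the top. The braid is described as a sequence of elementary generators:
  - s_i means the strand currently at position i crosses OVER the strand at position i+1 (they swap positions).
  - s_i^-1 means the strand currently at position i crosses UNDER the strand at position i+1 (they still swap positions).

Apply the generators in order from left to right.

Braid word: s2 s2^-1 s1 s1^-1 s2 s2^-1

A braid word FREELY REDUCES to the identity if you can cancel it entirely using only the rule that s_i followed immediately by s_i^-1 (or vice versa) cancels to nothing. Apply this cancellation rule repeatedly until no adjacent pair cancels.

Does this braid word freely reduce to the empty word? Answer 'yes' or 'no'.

Gen 1 (s2): push. Stack: [s2]
Gen 2 (s2^-1): cancels prior s2. Stack: []
Gen 3 (s1): push. Stack: [s1]
Gen 4 (s1^-1): cancels prior s1. Stack: []
Gen 5 (s2): push. Stack: [s2]
Gen 6 (s2^-1): cancels prior s2. Stack: []
Reduced word: (empty)

Answer: yes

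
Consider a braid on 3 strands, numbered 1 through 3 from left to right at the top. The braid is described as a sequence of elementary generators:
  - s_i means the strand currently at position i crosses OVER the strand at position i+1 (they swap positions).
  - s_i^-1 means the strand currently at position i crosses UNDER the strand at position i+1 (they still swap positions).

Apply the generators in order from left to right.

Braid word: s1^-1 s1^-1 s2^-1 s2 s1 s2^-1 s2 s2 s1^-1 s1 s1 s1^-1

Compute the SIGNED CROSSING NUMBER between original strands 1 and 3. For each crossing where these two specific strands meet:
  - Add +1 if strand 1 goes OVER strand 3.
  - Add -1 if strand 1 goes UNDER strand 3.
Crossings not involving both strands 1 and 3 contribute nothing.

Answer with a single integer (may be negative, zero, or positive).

Answer: -1

Derivation:
Gen 1: crossing 1x2. Both 1&3? no. Sum: 0
Gen 2: crossing 2x1. Both 1&3? no. Sum: 0
Gen 3: crossing 2x3. Both 1&3? no. Sum: 0
Gen 4: crossing 3x2. Both 1&3? no. Sum: 0
Gen 5: crossing 1x2. Both 1&3? no. Sum: 0
Gen 6: 1 under 3. Both 1&3? yes. Contrib: -1. Sum: -1
Gen 7: 3 over 1. Both 1&3? yes. Contrib: -1. Sum: -2
Gen 8: 1 over 3. Both 1&3? yes. Contrib: +1. Sum: -1
Gen 9: crossing 2x3. Both 1&3? no. Sum: -1
Gen 10: crossing 3x2. Both 1&3? no. Sum: -1
Gen 11: crossing 2x3. Both 1&3? no. Sum: -1
Gen 12: crossing 3x2. Both 1&3? no. Sum: -1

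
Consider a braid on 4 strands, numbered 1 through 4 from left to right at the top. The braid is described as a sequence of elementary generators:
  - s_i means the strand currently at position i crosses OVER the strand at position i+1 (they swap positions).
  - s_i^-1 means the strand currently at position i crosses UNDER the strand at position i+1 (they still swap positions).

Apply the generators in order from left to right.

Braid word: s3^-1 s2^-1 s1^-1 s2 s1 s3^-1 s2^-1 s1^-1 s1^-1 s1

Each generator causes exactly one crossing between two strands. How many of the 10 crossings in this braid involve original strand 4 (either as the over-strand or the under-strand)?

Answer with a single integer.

Answer: 5

Derivation:
Gen 1: crossing 3x4. Involves strand 4? yes. Count so far: 1
Gen 2: crossing 2x4. Involves strand 4? yes. Count so far: 2
Gen 3: crossing 1x4. Involves strand 4? yes. Count so far: 3
Gen 4: crossing 1x2. Involves strand 4? no. Count so far: 3
Gen 5: crossing 4x2. Involves strand 4? yes. Count so far: 4
Gen 6: crossing 1x3. Involves strand 4? no. Count so far: 4
Gen 7: crossing 4x3. Involves strand 4? yes. Count so far: 5
Gen 8: crossing 2x3. Involves strand 4? no. Count so far: 5
Gen 9: crossing 3x2. Involves strand 4? no. Count so far: 5
Gen 10: crossing 2x3. Involves strand 4? no. Count so far: 5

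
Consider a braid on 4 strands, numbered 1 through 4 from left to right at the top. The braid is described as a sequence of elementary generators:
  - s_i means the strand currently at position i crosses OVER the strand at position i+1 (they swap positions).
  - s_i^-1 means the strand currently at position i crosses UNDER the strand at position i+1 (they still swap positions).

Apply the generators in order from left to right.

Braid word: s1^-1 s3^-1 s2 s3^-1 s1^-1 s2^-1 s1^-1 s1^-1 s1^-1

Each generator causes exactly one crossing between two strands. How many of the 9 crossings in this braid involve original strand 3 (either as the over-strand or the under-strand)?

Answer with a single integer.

Gen 1: crossing 1x2. Involves strand 3? no. Count so far: 0
Gen 2: crossing 3x4. Involves strand 3? yes. Count so far: 1
Gen 3: crossing 1x4. Involves strand 3? no. Count so far: 1
Gen 4: crossing 1x3. Involves strand 3? yes. Count so far: 2
Gen 5: crossing 2x4. Involves strand 3? no. Count so far: 2
Gen 6: crossing 2x3. Involves strand 3? yes. Count so far: 3
Gen 7: crossing 4x3. Involves strand 3? yes. Count so far: 4
Gen 8: crossing 3x4. Involves strand 3? yes. Count so far: 5
Gen 9: crossing 4x3. Involves strand 3? yes. Count so far: 6

Answer: 6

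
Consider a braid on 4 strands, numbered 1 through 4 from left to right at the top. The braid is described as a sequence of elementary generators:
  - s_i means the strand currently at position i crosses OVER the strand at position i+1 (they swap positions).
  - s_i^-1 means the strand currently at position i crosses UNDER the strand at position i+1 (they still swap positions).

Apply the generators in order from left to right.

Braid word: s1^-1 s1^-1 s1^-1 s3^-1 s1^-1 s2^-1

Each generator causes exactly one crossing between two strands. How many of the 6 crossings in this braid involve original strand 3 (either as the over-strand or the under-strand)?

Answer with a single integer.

Answer: 1

Derivation:
Gen 1: crossing 1x2. Involves strand 3? no. Count so far: 0
Gen 2: crossing 2x1. Involves strand 3? no. Count so far: 0
Gen 3: crossing 1x2. Involves strand 3? no. Count so far: 0
Gen 4: crossing 3x4. Involves strand 3? yes. Count so far: 1
Gen 5: crossing 2x1. Involves strand 3? no. Count so far: 1
Gen 6: crossing 2x4. Involves strand 3? no. Count so far: 1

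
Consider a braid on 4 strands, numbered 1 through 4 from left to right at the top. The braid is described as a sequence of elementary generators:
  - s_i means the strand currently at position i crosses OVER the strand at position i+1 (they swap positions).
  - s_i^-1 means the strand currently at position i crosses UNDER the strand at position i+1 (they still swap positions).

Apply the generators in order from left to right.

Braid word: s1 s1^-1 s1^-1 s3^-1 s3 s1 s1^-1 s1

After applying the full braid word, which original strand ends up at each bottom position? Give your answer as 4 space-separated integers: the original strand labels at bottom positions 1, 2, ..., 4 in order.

Gen 1 (s1): strand 1 crosses over strand 2. Perm now: [2 1 3 4]
Gen 2 (s1^-1): strand 2 crosses under strand 1. Perm now: [1 2 3 4]
Gen 3 (s1^-1): strand 1 crosses under strand 2. Perm now: [2 1 3 4]
Gen 4 (s3^-1): strand 3 crosses under strand 4. Perm now: [2 1 4 3]
Gen 5 (s3): strand 4 crosses over strand 3. Perm now: [2 1 3 4]
Gen 6 (s1): strand 2 crosses over strand 1. Perm now: [1 2 3 4]
Gen 7 (s1^-1): strand 1 crosses under strand 2. Perm now: [2 1 3 4]
Gen 8 (s1): strand 2 crosses over strand 1. Perm now: [1 2 3 4]

Answer: 1 2 3 4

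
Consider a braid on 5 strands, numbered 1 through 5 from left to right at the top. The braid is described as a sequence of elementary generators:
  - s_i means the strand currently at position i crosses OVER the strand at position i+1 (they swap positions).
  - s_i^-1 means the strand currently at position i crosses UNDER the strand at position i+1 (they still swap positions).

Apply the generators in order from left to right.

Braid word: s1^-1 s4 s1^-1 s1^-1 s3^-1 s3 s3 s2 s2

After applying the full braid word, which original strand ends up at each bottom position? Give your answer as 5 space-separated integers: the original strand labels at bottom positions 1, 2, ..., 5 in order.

Gen 1 (s1^-1): strand 1 crosses under strand 2. Perm now: [2 1 3 4 5]
Gen 2 (s4): strand 4 crosses over strand 5. Perm now: [2 1 3 5 4]
Gen 3 (s1^-1): strand 2 crosses under strand 1. Perm now: [1 2 3 5 4]
Gen 4 (s1^-1): strand 1 crosses under strand 2. Perm now: [2 1 3 5 4]
Gen 5 (s3^-1): strand 3 crosses under strand 5. Perm now: [2 1 5 3 4]
Gen 6 (s3): strand 5 crosses over strand 3. Perm now: [2 1 3 5 4]
Gen 7 (s3): strand 3 crosses over strand 5. Perm now: [2 1 5 3 4]
Gen 8 (s2): strand 1 crosses over strand 5. Perm now: [2 5 1 3 4]
Gen 9 (s2): strand 5 crosses over strand 1. Perm now: [2 1 5 3 4]

Answer: 2 1 5 3 4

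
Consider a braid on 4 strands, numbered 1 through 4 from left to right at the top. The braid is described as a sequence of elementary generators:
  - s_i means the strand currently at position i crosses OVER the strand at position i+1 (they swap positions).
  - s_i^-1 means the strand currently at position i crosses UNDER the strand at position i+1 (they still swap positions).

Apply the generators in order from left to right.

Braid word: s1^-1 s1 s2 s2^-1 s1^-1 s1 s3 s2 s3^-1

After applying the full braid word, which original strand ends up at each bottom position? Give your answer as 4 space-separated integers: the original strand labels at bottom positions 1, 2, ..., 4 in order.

Answer: 1 4 3 2

Derivation:
Gen 1 (s1^-1): strand 1 crosses under strand 2. Perm now: [2 1 3 4]
Gen 2 (s1): strand 2 crosses over strand 1. Perm now: [1 2 3 4]
Gen 3 (s2): strand 2 crosses over strand 3. Perm now: [1 3 2 4]
Gen 4 (s2^-1): strand 3 crosses under strand 2. Perm now: [1 2 3 4]
Gen 5 (s1^-1): strand 1 crosses under strand 2. Perm now: [2 1 3 4]
Gen 6 (s1): strand 2 crosses over strand 1. Perm now: [1 2 3 4]
Gen 7 (s3): strand 3 crosses over strand 4. Perm now: [1 2 4 3]
Gen 8 (s2): strand 2 crosses over strand 4. Perm now: [1 4 2 3]
Gen 9 (s3^-1): strand 2 crosses under strand 3. Perm now: [1 4 3 2]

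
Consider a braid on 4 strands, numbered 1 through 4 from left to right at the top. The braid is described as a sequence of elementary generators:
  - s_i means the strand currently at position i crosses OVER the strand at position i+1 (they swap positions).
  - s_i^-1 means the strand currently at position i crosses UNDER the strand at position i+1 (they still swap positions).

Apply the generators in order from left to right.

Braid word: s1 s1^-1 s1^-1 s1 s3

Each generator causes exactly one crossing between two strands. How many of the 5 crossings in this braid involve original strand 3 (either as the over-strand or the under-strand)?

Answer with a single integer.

Answer: 1

Derivation:
Gen 1: crossing 1x2. Involves strand 3? no. Count so far: 0
Gen 2: crossing 2x1. Involves strand 3? no. Count so far: 0
Gen 3: crossing 1x2. Involves strand 3? no. Count so far: 0
Gen 4: crossing 2x1. Involves strand 3? no. Count so far: 0
Gen 5: crossing 3x4. Involves strand 3? yes. Count so far: 1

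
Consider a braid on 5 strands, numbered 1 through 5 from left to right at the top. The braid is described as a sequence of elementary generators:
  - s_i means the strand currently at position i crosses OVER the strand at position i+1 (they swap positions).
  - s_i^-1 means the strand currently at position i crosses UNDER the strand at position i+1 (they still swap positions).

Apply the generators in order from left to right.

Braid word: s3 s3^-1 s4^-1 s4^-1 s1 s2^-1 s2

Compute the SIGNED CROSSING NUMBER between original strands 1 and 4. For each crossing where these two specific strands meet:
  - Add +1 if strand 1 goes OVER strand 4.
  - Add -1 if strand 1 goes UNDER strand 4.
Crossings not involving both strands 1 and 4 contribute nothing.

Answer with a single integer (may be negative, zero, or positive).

Gen 1: crossing 3x4. Both 1&4? no. Sum: 0
Gen 2: crossing 4x3. Both 1&4? no. Sum: 0
Gen 3: crossing 4x5. Both 1&4? no. Sum: 0
Gen 4: crossing 5x4. Both 1&4? no. Sum: 0
Gen 5: crossing 1x2. Both 1&4? no. Sum: 0
Gen 6: crossing 1x3. Both 1&4? no. Sum: 0
Gen 7: crossing 3x1. Both 1&4? no. Sum: 0

Answer: 0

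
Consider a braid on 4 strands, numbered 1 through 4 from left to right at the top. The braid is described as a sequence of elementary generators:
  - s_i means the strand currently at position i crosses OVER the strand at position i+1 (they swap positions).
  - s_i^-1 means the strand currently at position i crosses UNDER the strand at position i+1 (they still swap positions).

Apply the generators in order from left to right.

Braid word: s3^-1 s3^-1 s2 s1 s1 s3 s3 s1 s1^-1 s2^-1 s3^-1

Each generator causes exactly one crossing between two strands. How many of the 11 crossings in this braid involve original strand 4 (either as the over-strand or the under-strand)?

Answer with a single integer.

Answer: 5

Derivation:
Gen 1: crossing 3x4. Involves strand 4? yes. Count so far: 1
Gen 2: crossing 4x3. Involves strand 4? yes. Count so far: 2
Gen 3: crossing 2x3. Involves strand 4? no. Count so far: 2
Gen 4: crossing 1x3. Involves strand 4? no. Count so far: 2
Gen 5: crossing 3x1. Involves strand 4? no. Count so far: 2
Gen 6: crossing 2x4. Involves strand 4? yes. Count so far: 3
Gen 7: crossing 4x2. Involves strand 4? yes. Count so far: 4
Gen 8: crossing 1x3. Involves strand 4? no. Count so far: 4
Gen 9: crossing 3x1. Involves strand 4? no. Count so far: 4
Gen 10: crossing 3x2. Involves strand 4? no. Count so far: 4
Gen 11: crossing 3x4. Involves strand 4? yes. Count so far: 5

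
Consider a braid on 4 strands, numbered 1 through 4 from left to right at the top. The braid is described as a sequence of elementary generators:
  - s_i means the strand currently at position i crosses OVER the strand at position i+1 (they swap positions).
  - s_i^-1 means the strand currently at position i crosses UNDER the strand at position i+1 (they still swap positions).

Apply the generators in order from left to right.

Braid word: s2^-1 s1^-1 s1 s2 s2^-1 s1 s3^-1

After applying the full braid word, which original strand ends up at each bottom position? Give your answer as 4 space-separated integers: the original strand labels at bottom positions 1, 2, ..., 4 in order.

Gen 1 (s2^-1): strand 2 crosses under strand 3. Perm now: [1 3 2 4]
Gen 2 (s1^-1): strand 1 crosses under strand 3. Perm now: [3 1 2 4]
Gen 3 (s1): strand 3 crosses over strand 1. Perm now: [1 3 2 4]
Gen 4 (s2): strand 3 crosses over strand 2. Perm now: [1 2 3 4]
Gen 5 (s2^-1): strand 2 crosses under strand 3. Perm now: [1 3 2 4]
Gen 6 (s1): strand 1 crosses over strand 3. Perm now: [3 1 2 4]
Gen 7 (s3^-1): strand 2 crosses under strand 4. Perm now: [3 1 4 2]

Answer: 3 1 4 2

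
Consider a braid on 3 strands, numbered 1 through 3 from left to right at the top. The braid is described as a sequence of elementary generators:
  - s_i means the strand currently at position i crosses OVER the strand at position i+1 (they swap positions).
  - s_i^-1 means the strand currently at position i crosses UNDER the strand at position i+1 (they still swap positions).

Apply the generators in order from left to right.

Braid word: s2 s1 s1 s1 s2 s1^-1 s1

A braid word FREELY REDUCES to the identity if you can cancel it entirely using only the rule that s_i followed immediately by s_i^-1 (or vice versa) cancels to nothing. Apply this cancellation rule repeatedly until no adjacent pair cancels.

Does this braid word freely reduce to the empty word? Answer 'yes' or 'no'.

Answer: no

Derivation:
Gen 1 (s2): push. Stack: [s2]
Gen 2 (s1): push. Stack: [s2 s1]
Gen 3 (s1): push. Stack: [s2 s1 s1]
Gen 4 (s1): push. Stack: [s2 s1 s1 s1]
Gen 5 (s2): push. Stack: [s2 s1 s1 s1 s2]
Gen 6 (s1^-1): push. Stack: [s2 s1 s1 s1 s2 s1^-1]
Gen 7 (s1): cancels prior s1^-1. Stack: [s2 s1 s1 s1 s2]
Reduced word: s2 s1 s1 s1 s2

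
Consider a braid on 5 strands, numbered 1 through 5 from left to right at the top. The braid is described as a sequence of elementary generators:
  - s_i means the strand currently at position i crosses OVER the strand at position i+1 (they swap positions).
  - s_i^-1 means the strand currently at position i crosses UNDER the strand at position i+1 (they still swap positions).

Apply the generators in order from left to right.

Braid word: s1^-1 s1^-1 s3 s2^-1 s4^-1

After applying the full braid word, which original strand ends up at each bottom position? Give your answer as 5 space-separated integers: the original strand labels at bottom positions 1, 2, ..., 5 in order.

Gen 1 (s1^-1): strand 1 crosses under strand 2. Perm now: [2 1 3 4 5]
Gen 2 (s1^-1): strand 2 crosses under strand 1. Perm now: [1 2 3 4 5]
Gen 3 (s3): strand 3 crosses over strand 4. Perm now: [1 2 4 3 5]
Gen 4 (s2^-1): strand 2 crosses under strand 4. Perm now: [1 4 2 3 5]
Gen 5 (s4^-1): strand 3 crosses under strand 5. Perm now: [1 4 2 5 3]

Answer: 1 4 2 5 3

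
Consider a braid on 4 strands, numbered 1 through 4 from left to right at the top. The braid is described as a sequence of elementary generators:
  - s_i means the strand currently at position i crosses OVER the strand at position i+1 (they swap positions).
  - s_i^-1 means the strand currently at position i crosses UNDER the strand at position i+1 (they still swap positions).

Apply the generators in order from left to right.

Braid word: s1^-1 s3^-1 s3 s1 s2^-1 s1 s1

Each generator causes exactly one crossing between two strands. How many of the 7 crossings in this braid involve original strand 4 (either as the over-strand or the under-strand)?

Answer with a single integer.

Answer: 2

Derivation:
Gen 1: crossing 1x2. Involves strand 4? no. Count so far: 0
Gen 2: crossing 3x4. Involves strand 4? yes. Count so far: 1
Gen 3: crossing 4x3. Involves strand 4? yes. Count so far: 2
Gen 4: crossing 2x1. Involves strand 4? no. Count so far: 2
Gen 5: crossing 2x3. Involves strand 4? no. Count so far: 2
Gen 6: crossing 1x3. Involves strand 4? no. Count so far: 2
Gen 7: crossing 3x1. Involves strand 4? no. Count so far: 2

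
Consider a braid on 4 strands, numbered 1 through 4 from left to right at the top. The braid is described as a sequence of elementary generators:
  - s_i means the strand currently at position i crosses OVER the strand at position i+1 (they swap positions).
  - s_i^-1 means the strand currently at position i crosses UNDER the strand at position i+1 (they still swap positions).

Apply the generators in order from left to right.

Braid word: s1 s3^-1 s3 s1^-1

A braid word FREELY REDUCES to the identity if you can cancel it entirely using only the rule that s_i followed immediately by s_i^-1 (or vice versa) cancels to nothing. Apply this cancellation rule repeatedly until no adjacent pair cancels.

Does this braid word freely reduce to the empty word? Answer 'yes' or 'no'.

Gen 1 (s1): push. Stack: [s1]
Gen 2 (s3^-1): push. Stack: [s1 s3^-1]
Gen 3 (s3): cancels prior s3^-1. Stack: [s1]
Gen 4 (s1^-1): cancels prior s1. Stack: []
Reduced word: (empty)

Answer: yes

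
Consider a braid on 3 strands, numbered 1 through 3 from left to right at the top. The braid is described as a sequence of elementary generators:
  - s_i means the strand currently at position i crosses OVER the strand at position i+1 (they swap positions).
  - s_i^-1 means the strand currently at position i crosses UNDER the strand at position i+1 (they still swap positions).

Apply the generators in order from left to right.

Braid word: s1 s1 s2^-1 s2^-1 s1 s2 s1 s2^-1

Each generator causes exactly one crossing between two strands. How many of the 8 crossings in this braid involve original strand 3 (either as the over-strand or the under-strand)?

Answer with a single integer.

Gen 1: crossing 1x2. Involves strand 3? no. Count so far: 0
Gen 2: crossing 2x1. Involves strand 3? no. Count so far: 0
Gen 3: crossing 2x3. Involves strand 3? yes. Count so far: 1
Gen 4: crossing 3x2. Involves strand 3? yes. Count so far: 2
Gen 5: crossing 1x2. Involves strand 3? no. Count so far: 2
Gen 6: crossing 1x3. Involves strand 3? yes. Count so far: 3
Gen 7: crossing 2x3. Involves strand 3? yes. Count so far: 4
Gen 8: crossing 2x1. Involves strand 3? no. Count so far: 4

Answer: 4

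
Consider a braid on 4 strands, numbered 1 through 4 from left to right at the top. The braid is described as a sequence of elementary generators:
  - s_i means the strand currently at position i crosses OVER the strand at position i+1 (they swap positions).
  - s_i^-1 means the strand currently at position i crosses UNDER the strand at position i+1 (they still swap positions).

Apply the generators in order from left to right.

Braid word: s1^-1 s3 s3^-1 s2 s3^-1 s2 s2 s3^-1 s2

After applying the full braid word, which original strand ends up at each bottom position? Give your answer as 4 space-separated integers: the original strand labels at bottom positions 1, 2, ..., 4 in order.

Answer: 2 1 3 4

Derivation:
Gen 1 (s1^-1): strand 1 crosses under strand 2. Perm now: [2 1 3 4]
Gen 2 (s3): strand 3 crosses over strand 4. Perm now: [2 1 4 3]
Gen 3 (s3^-1): strand 4 crosses under strand 3. Perm now: [2 1 3 4]
Gen 4 (s2): strand 1 crosses over strand 3. Perm now: [2 3 1 4]
Gen 5 (s3^-1): strand 1 crosses under strand 4. Perm now: [2 3 4 1]
Gen 6 (s2): strand 3 crosses over strand 4. Perm now: [2 4 3 1]
Gen 7 (s2): strand 4 crosses over strand 3. Perm now: [2 3 4 1]
Gen 8 (s3^-1): strand 4 crosses under strand 1. Perm now: [2 3 1 4]
Gen 9 (s2): strand 3 crosses over strand 1. Perm now: [2 1 3 4]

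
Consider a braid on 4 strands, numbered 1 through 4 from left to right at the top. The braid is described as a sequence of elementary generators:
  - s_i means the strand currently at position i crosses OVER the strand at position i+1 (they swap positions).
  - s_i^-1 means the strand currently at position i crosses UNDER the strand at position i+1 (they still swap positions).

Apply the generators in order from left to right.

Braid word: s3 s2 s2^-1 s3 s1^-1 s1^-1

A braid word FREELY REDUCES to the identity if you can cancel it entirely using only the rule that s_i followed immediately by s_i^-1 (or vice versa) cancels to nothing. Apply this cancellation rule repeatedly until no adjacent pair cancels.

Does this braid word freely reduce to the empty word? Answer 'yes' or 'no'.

Gen 1 (s3): push. Stack: [s3]
Gen 2 (s2): push. Stack: [s3 s2]
Gen 3 (s2^-1): cancels prior s2. Stack: [s3]
Gen 4 (s3): push. Stack: [s3 s3]
Gen 5 (s1^-1): push. Stack: [s3 s3 s1^-1]
Gen 6 (s1^-1): push. Stack: [s3 s3 s1^-1 s1^-1]
Reduced word: s3 s3 s1^-1 s1^-1

Answer: no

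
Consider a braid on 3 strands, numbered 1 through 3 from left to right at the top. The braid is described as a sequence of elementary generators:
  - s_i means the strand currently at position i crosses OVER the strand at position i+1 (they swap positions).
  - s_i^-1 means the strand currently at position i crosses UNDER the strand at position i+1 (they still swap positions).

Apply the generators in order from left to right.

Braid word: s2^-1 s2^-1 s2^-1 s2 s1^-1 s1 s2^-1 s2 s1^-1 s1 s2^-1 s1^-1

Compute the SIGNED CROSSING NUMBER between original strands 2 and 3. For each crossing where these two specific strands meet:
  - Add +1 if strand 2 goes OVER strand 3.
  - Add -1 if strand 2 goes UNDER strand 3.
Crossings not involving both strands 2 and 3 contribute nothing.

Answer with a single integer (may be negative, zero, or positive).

Gen 1: 2 under 3. Both 2&3? yes. Contrib: -1. Sum: -1
Gen 2: 3 under 2. Both 2&3? yes. Contrib: +1. Sum: 0
Gen 3: 2 under 3. Both 2&3? yes. Contrib: -1. Sum: -1
Gen 4: 3 over 2. Both 2&3? yes. Contrib: -1. Sum: -2
Gen 5: crossing 1x2. Both 2&3? no. Sum: -2
Gen 6: crossing 2x1. Both 2&3? no. Sum: -2
Gen 7: 2 under 3. Both 2&3? yes. Contrib: -1. Sum: -3
Gen 8: 3 over 2. Both 2&3? yes. Contrib: -1. Sum: -4
Gen 9: crossing 1x2. Both 2&3? no. Sum: -4
Gen 10: crossing 2x1. Both 2&3? no. Sum: -4
Gen 11: 2 under 3. Both 2&3? yes. Contrib: -1. Sum: -5
Gen 12: crossing 1x3. Both 2&3? no. Sum: -5

Answer: -5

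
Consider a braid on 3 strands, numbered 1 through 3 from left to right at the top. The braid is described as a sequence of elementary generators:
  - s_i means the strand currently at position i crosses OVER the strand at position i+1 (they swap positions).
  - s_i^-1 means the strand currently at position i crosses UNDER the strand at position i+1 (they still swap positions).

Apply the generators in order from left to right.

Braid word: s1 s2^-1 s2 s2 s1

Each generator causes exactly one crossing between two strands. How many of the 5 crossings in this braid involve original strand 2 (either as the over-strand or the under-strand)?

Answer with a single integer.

Gen 1: crossing 1x2. Involves strand 2? yes. Count so far: 1
Gen 2: crossing 1x3. Involves strand 2? no. Count so far: 1
Gen 3: crossing 3x1. Involves strand 2? no. Count so far: 1
Gen 4: crossing 1x3. Involves strand 2? no. Count so far: 1
Gen 5: crossing 2x3. Involves strand 2? yes. Count so far: 2

Answer: 2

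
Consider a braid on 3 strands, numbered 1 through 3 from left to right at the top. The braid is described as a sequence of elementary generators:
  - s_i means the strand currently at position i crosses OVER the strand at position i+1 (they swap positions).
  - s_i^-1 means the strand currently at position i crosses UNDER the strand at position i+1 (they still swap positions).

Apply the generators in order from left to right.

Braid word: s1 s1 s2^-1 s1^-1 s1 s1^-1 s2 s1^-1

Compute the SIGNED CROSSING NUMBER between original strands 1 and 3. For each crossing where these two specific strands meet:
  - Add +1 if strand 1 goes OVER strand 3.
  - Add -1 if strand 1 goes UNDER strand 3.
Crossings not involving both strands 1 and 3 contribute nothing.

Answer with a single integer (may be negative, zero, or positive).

Gen 1: crossing 1x2. Both 1&3? no. Sum: 0
Gen 2: crossing 2x1. Both 1&3? no. Sum: 0
Gen 3: crossing 2x3. Both 1&3? no. Sum: 0
Gen 4: 1 under 3. Both 1&3? yes. Contrib: -1. Sum: -1
Gen 5: 3 over 1. Both 1&3? yes. Contrib: -1. Sum: -2
Gen 6: 1 under 3. Both 1&3? yes. Contrib: -1. Sum: -3
Gen 7: crossing 1x2. Both 1&3? no. Sum: -3
Gen 8: crossing 3x2. Both 1&3? no. Sum: -3

Answer: -3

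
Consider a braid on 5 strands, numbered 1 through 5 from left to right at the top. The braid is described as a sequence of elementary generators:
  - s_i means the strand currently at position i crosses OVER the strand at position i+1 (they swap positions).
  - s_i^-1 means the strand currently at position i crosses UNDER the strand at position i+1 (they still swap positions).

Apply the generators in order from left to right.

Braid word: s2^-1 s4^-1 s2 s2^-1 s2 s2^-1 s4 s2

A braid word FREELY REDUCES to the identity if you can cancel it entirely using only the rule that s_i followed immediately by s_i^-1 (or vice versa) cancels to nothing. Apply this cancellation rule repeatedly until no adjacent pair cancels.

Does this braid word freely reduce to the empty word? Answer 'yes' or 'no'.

Answer: yes

Derivation:
Gen 1 (s2^-1): push. Stack: [s2^-1]
Gen 2 (s4^-1): push. Stack: [s2^-1 s4^-1]
Gen 3 (s2): push. Stack: [s2^-1 s4^-1 s2]
Gen 4 (s2^-1): cancels prior s2. Stack: [s2^-1 s4^-1]
Gen 5 (s2): push. Stack: [s2^-1 s4^-1 s2]
Gen 6 (s2^-1): cancels prior s2. Stack: [s2^-1 s4^-1]
Gen 7 (s4): cancels prior s4^-1. Stack: [s2^-1]
Gen 8 (s2): cancels prior s2^-1. Stack: []
Reduced word: (empty)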